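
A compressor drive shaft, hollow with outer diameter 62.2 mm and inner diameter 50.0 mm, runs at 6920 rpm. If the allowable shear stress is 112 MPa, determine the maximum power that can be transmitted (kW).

2230 kW

J = π(d_o⁴ − d_i⁴)/32 = π(0.0622⁴ − 0.0500⁴)/32 = 8.559×10^-7 m⁴.
T_max = τ_allow·J/r = 1.12×10^8 × 8.559×10^-7 / 0.0311 = 3082 N·m.
ω = 2π·6920/60 = 724.7 rad/s, so P_max = T_max·ω = 2.234×10^6 W.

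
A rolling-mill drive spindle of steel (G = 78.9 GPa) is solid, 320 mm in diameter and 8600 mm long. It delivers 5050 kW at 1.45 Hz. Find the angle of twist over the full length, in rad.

ω = 2π·1.45 = 9.111 rad/s, so T = P/ω = 5050×10³ / 9.111 = 554300 N·m.
J = πd⁴/32 = π(0.320)⁴/32 = 1.029×10^-3 m⁴.
θ = T·L/(G·J) = 554300 × 8.60 / (78.9×10⁹ × 1.029×10^-3) = 0.05869 rad.

0.0587 rad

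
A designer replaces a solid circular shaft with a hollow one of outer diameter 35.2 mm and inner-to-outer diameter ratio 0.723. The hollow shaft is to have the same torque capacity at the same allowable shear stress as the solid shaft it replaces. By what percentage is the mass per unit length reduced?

Equal τ_max and T ⇒ the solid shaft needs d_s³ = d_o³(1−k⁴), so d_s = 35.2·(1−0.723⁴)^(1/3) = 31.65 mm.
Area ratio A_h/A_s = d_o²(1−k²)/d_s² = (1−k²)/(1−k⁴)^(2/3) = 0.5904.
Mass saving = 1 − 0.5904 = 41.0 %.

41.0 %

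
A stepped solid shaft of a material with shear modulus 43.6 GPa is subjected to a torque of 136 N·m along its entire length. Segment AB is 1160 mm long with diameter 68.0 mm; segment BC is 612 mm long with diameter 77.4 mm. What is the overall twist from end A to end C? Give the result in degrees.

0.130°

J_AB = π(0.0680)⁴/32 = 2.10×10^-6 m⁴; J_BC = π(0.0774)⁴/32 = 3.52×10^-6 m⁴.
θ = (T/G)·Σ L_i/J_i = (136.0/43.6×10⁹)·(1.16/2.10×10^-6 + 0.612/3.52×10^-6) = 2.266×10^-3 rad.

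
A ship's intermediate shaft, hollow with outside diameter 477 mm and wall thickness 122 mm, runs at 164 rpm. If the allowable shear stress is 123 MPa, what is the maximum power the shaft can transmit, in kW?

J = π(d_o⁴ − d_i⁴)/32 = π(0.477⁴ − 0.233⁴)/32 = 4.793×10^-3 m⁴.
T_max = τ_allow·J/r = 1.23×10^8 × 4.793×10^-3 / 0.238 = 2.472e6 N·m.
ω = 2π·164/60 = 17.17 rad/s, so P_max = T_max·ω = 4.245×10^7 W.

42500 kW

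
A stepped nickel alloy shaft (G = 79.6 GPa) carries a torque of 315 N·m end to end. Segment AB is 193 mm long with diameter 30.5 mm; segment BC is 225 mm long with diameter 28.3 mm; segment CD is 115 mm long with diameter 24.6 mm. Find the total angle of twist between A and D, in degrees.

J_AB = π(0.0305)⁴/32 = 8.50×10^-8 m⁴; J_BC = π(0.0283)⁴/32 = 6.30×10^-8 m⁴; J_CD = π(0.0246)⁴/32 = 3.60×10^-8 m⁴.
θ = (T/G)·Σ L_i/J_i = (315.0/79.6×10⁹)·(0.193/8.50×10^-8 + 0.225/6.30×10^-8 + 0.115/3.60×10^-8) = 0.03579 rad.

2.05°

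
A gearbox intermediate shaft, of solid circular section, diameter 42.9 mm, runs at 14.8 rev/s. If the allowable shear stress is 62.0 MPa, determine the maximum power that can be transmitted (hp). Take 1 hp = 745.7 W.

120 hp

J = πd⁴/32 = π(0.0429)⁴/32 = 3.325×10^-7 m⁴.
T_max = τ_allow·J/r = 6.20×10^7 × 3.325×10^-7 / 0.0215 = 961.2 N·m.
ω = 2π·14.8 = 92.99 rad/s, so P_max = T_max·ω = 8.938×10^4 W.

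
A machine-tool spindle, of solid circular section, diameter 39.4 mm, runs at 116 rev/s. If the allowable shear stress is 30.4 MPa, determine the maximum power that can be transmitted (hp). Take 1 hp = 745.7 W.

J = πd⁴/32 = π(0.0394)⁴/32 = 2.366×10^-7 m⁴.
T_max = τ_allow·J/r = 3.04×10^7 × 2.366×10^-7 / 0.0197 = 365.1 N·m.
ω = 2π·116 = 728.8 rad/s, so P_max = T_max·ω = 2.661×10^5 W.

357 hp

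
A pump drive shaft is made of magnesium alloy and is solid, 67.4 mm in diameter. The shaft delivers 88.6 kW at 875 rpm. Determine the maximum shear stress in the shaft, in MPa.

16.1 MPa

ω = 2π·875/60 = 91.63 rad/s, so T = P/ω = 88.6×10³ / 91.63 = 966.9 N·m.
J = πd⁴/32 = π(0.0674)⁴/32 = 2.026×10^-6 m⁴.
τ_max = T·r/J = 966.9 × 0.0337 / 2.026×10^-6 = 1.608×10^7 Pa.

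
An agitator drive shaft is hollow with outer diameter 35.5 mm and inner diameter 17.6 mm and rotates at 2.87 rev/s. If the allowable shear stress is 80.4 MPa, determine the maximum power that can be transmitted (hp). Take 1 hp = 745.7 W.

J = π(d_o⁴ − d_i⁴)/32 = π(0.0355⁴ − 0.0176⁴)/32 = 1.465×10^-7 m⁴.
T_max = τ_allow·J/r = 8.04×10^7 × 1.465×10^-7 / 0.0177 = 663.6 N·m.
ω = 2π·2.87 = 18.03 rad/s, so P_max = T_max·ω = 1.197×10^4 W.

16.0 hp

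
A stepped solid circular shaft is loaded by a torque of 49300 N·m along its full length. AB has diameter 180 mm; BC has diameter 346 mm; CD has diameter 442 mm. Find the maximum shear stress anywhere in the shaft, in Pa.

Under the same torque, τ_max = 16T/(πd³) is largest where d is smallest — segment AB (d = 180 mm).
τ_max = 16·49300/(π·(0.180)³) = 4.305×10^7 Pa.

4.31e7 Pa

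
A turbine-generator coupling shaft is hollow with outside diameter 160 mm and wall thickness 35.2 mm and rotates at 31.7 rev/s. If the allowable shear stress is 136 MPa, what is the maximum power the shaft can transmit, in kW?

19600 kW

J = π(d_o⁴ − d_i⁴)/32 = π(0.160⁴ − 0.0896⁴)/32 = 5.801×10^-5 m⁴.
T_max = τ_allow·J/r = 1.36×10^8 × 5.801×10^-5 / 0.0800 = 98620 N·m.
ω = 2π·31.7 = 199.2 rad/s, so P_max = T_max·ω = 1.964×10^7 W.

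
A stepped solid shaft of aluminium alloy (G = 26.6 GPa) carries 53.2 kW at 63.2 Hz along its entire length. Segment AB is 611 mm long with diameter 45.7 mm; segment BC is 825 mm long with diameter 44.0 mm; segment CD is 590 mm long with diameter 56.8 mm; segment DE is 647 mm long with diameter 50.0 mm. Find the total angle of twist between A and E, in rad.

ω = 2π·63.2 = 397.1 rad/s, so T = P/ω = 53.2×10³ / 397.1 = 134.0 N·m.
J_AB = π(0.0457)⁴/32 = 4.28×10^-7 m⁴; J_BC = π(0.0440)⁴/32 = 3.68×10^-7 m⁴; J_CD = π(0.0568)⁴/32 = 1.02×10^-6 m⁴; J_DE = π(0.0500)⁴/32 = 6.14×10^-7 m⁴.
θ = (T/G)·Σ L_i/J_i = (134.0/26.6×10⁹)·(0.611/4.28×10^-7 + 0.825/3.68×10^-7 + 0.590/1.02×10^-6 + 0.647/6.14×10^-7) = 0.02670 rad.

0.0267 rad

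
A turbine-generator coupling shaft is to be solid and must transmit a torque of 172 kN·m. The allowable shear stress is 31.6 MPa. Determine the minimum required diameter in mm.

For a solid shaft τ_max = 16T/(πd³), so d = (16T/(π τ_allow))^(1/3) = (16·172000/(π·3.16×10^7))^(1/3) = 0.3026 m.

303 mm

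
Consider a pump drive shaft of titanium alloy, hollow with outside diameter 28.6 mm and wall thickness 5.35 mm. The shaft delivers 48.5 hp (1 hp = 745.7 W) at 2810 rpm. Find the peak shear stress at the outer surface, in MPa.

31.6 MPa

ω = 2π·2810/60 = 294.3 rad/s, so T = P/ω = 48.5×745.7 / 294.3 = 122.9 N·m.
J = π(d_o⁴ − d_i⁴)/32 = π(0.0286⁴ − 0.0179⁴)/32 = 5.561×10^-8 m⁴.
τ_max = T·r/J = 122.9 × 0.0143 / 5.561×10^-8 = 3.161×10^7 Pa.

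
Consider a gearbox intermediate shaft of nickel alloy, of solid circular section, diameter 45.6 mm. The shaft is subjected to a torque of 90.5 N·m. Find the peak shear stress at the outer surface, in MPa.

4.86 MPa

J = πd⁴/32 = π(0.0456)⁴/32 = 4.245×10^-7 m⁴.
τ_max = T·r/J = 90.50 × 0.0228 / 4.245×10^-7 = 4.861×10^6 Pa.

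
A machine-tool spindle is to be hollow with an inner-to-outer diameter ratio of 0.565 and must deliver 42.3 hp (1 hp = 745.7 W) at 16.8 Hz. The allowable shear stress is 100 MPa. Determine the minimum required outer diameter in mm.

25.7 mm

ω = 2π·16.8 = 105.6 rad/s, so T = P/ω = 42.3×745.7 / 105.6 = 298.8 N·m.
For a hollow shaft with d_i/d_o = 0.565: τ_max = 16T/(π d_o³ (1−k⁴)), so d_o = [16T/(π τ_allow (1−k⁴))]^(1/3) = [16·298.8/(π·1.00×10^8·0.8981)]^(1/3) = 0.02569 m.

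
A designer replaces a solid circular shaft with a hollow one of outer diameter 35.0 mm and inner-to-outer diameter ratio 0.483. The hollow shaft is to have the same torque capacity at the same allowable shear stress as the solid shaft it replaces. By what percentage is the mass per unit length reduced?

20.4 %

Equal τ_max and T ⇒ the solid shaft needs d_s³ = d_o³(1−k⁴), so d_s = 35.0·(1−0.483⁴)^(1/3) = 34.35 mm.
Area ratio A_h/A_s = d_o²(1−k²)/d_s² = (1−k²)/(1−k⁴)^(2/3) = 0.7959.
Mass saving = 1 − 0.7959 = 20.4 %.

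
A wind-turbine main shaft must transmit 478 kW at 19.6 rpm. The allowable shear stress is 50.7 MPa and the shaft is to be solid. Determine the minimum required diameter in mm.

286 mm

ω = 2π·19.6/60 = 2.053 rad/s, so T = P/ω = 478×10³ / 2.053 = 232900 N·m.
For a solid shaft τ_max = 16T/(πd³), so d = (16T/(π τ_allow))^(1/3) = (16·232900/(π·5.07×10^7))^(1/3) = 0.2860 m.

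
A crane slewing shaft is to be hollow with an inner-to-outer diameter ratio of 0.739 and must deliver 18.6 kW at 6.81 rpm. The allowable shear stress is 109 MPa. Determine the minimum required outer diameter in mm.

ω = 2π·6.81/60 = 0.7131 rad/s, so T = P/ω = 18.6×10³ / 0.7131 = 26080 N·m.
For a hollow shaft with d_i/d_o = 0.739: τ_max = 16T/(π d_o³ (1−k⁴)), so d_o = [16T/(π τ_allow (1−k⁴))]^(1/3) = [16·26080/(π·1.09×10^8·0.7018)]^(1/3) = 0.1202 m.

120 mm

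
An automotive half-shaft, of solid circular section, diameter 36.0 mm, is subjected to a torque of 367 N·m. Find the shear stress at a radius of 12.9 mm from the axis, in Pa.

2.87e7 Pa

J = πd⁴/32 = π(0.0360)⁴/32 = 1.649×10^-7 m⁴.
Shear stress varies linearly with radius: τ = T·r/J = 367.0 × 0.0129 / 1.649×10^-7 = 2.871×10^7 Pa.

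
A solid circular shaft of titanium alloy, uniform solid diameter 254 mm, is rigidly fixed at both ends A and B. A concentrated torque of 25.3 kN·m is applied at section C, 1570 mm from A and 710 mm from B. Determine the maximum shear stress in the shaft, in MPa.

5.41 MPa

With uniform GJ and both ends fixed, compatibility θ_AC = θ_CB gives T_A·a = T_B·b, together with T_A + T_B = T₀.
T_A = T₀·b/(a+b) = 25300·710/2280 = 7879 N·m; T_B = 17420 N·m.
τ in each portion: τ_AC = 2.45×10^6 Pa, τ_CB = 5.41×10^6 Pa; maximum is in CB.
τ_max = T_CB·r/J = 17420·0.127/4.09×10^-4 = 5.414×10^6 Pa.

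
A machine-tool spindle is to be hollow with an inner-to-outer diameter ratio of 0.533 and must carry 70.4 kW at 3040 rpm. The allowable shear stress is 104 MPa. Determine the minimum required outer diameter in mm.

ω = 2π·3040/60 = 318.3 rad/s, so T = P/ω = 70.4×10³ / 318.3 = 221.1 N·m.
For a hollow shaft with d_i/d_o = 0.533: τ_max = 16T/(π d_o³ (1−k⁴)), so d_o = [16T/(π τ_allow (1−k⁴))]^(1/3) = [16·221.1/(π·1.04×10^8·0.9193)]^(1/3) = 0.02275 m.

22.8 mm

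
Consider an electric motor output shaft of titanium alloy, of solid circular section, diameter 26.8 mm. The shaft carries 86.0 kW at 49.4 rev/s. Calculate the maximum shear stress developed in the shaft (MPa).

ω = 2π·49.4 = 310.4 rad/s, so T = P/ω = 86.0×10³ / 310.4 = 277.1 N·m.
J = πd⁴/32 = π(0.0268)⁴/32 = 5.065×10^-8 m⁴.
τ_max = T·r/J = 277.1 × 0.0134 / 5.065×10^-8 = 7.331×10^7 Pa.

73.3 MPa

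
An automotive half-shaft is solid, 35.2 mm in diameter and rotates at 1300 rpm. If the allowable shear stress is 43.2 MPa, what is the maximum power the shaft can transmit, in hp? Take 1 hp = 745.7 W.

J = πd⁴/32 = π(0.0352)⁴/32 = 1.507×10^-7 m⁴.
T_max = τ_allow·J/r = 4.32×10^7 × 1.507×10^-7 / 0.0176 = 369.9 N·m.
ω = 2π·1300/60 = 136.1 rad/s, so P_max = T_max·ω = 5.036×10^4 W.

67.5 hp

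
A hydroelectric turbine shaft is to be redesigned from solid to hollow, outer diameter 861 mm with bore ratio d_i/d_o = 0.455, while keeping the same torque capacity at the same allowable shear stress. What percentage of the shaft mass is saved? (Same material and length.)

18.4 %

Equal τ_max and T ⇒ the solid shaft needs d_s³ = d_o³(1−k⁴), so d_s = 861·(1−0.455⁴)^(1/3) = 848.5 mm.
Area ratio A_h/A_s = d_o²(1−k²)/d_s² = (1−k²)/(1−k⁴)^(2/3) = 0.8165.
Mass saving = 1 − 0.8165 = 18.4 %.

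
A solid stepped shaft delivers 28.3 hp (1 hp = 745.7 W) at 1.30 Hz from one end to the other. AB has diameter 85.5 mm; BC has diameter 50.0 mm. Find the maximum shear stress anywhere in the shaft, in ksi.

15.3 ksi

ω = 2π·1.30 = 8.168 rad/s, so T = P/ω = 28.3×745.7 / 8.168 = 2584 N·m.
Under the same torque, τ_max = 16T/(πd³) is largest where d is smallest — segment BC (d = 50.0 mm).
τ_max = 16·2584/(π·(0.0500)³) = 1.053×10^8 Pa.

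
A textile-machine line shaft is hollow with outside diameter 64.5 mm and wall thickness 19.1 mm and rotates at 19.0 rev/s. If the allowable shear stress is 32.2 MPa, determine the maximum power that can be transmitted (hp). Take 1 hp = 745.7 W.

264 hp

J = π(d_o⁴ − d_i⁴)/32 = π(0.0645⁴ − 0.0263⁴)/32 = 1.652×10^-6 m⁴.
T_max = τ_allow·J/r = 3.22×10^7 × 1.652×10^-6 / 0.0323 = 1650 N·m.
ω = 2π·19.0 = 119.4 rad/s, so P_max = T_max·ω = 1.969×10^5 W.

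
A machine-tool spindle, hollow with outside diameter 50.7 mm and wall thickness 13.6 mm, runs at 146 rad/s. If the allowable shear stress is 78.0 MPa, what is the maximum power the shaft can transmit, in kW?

278 kW

J = π(d_o⁴ − d_i⁴)/32 = π(0.0507⁴ − 0.0235⁴)/32 = 6.187×10^-7 m⁴.
T_max = τ_allow·J/r = 7.80×10^7 × 6.187×10^-7 / 0.0254 = 1904 N·m.
ω = 146 rad/s, so P_max = T_max·ω = 2.780×10^5 W.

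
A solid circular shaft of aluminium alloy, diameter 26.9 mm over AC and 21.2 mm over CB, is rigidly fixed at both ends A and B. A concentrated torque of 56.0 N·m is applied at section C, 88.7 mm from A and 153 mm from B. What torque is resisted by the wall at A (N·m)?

Compatibility: T_A·a/J_AC = T_B·b/J_CB with T_A + T_B = T₀.
J_AC = 5.14×10^-8 m⁴, J_CB = 1.98×10^-8 m⁴, so T_A = T₀·(J_AC/a)/((J_AC/a)+(J_CB/b)) = 45.76 N·m, T_B = 10.24 N·m.

45.8 N·m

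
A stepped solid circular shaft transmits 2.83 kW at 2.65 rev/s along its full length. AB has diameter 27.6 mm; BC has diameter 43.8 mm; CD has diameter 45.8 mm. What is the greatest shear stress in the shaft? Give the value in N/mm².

41.2 N/mm²

ω = 2π·2.65 = 16.65 rad/s, so T = P/ω = 2.83×10³ / 16.65 = 170.0 N·m.
Under the same torque, τ_max = 16T/(πd³) is largest where d is smallest — segment AB (d = 27.6 mm).
τ_max = 16·170.0/(π·(0.0276)³) = 4.117×10^7 Pa.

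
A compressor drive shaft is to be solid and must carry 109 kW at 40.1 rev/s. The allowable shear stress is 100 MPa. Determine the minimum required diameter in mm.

28.0 mm

ω = 2π·40.1 = 252.0 rad/s, so T = P/ω = 109×10³ / 252.0 = 432.6 N·m.
For a solid shaft τ_max = 16T/(πd³), so d = (16T/(π τ_allow))^(1/3) = (16·432.6/(π·1.00×10^8))^(1/3) = 0.02803 m.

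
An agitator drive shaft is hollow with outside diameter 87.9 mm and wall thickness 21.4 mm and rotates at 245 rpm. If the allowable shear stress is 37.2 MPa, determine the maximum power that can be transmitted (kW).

J = π(d_o⁴ − d_i⁴)/32 = π(0.0879⁴ − 0.0451⁴)/32 = 5.455×10^-6 m⁴.
T_max = τ_allow·J/r = 3.72×10^7 × 5.455×10^-6 / 0.0440 = 4617 N·m.
ω = 2π·245/60 = 25.66 rad/s, so P_max = T_max·ω = 1.185×10^5 W.

118 kW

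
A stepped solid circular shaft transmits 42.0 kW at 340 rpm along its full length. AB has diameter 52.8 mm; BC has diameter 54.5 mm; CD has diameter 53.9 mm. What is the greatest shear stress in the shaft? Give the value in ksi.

ω = 2π·340/60 = 35.60 rad/s, so T = P/ω = 42.0×10³ / 35.60 = 1180 N·m.
Under the same torque, τ_max = 16T/(πd³) is largest where d is smallest — segment AB (d = 52.8 mm).
τ_max = 16·1180/(π·(0.0528)³) = 4.081×10^7 Pa.

5.92 ksi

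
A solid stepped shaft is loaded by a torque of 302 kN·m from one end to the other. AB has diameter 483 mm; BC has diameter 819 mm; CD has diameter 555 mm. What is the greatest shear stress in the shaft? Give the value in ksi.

Under the same torque, τ_max = 16T/(πd³) is largest where d is smallest — segment AB (d = 483 mm).
τ_max = 16·302000/(π·(0.483)³) = 1.365×10^7 Pa.

1.98 ksi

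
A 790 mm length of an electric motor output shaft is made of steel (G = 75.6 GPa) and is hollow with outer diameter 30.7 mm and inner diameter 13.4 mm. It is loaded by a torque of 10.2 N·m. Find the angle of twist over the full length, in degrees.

J = π(d_o⁴ − d_i⁴)/32 = π(0.0307⁴ − 0.0134⁴)/32 = 8.404×10^-8 m⁴.
θ = T·L/(G·J) = 10.20 × 0.790 / (75.6×10⁹ × 8.404×10^-8) = 1.268×10^-3 rad.

0.0727°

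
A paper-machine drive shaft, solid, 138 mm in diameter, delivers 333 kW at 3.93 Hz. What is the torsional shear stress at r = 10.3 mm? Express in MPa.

3.90 MPa

ω = 2π·3.93 = 24.69 rad/s, so T = P/ω = 333×10³ / 24.69 = 13490 N·m.
J = πd⁴/32 = π(0.138)⁴/32 = 3.561×10^-5 m⁴.
Shear stress varies linearly with radius: τ = T·r/J = 13490 × 0.0103 / 3.561×10^-5 = 3.901×10^6 Pa.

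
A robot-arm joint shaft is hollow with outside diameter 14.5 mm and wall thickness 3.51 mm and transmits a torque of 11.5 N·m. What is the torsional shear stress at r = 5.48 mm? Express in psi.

J = π(d_o⁴ − d_i⁴)/32 = π(0.0145⁴ − 0.00748⁴)/32 = 4.032×10^-9 m⁴.
Shear stress varies linearly with radius: τ = T·r/J = 11.50 × 0.00548 / 4.032×10^-9 = 1.563×10^7 Pa.

2270 psi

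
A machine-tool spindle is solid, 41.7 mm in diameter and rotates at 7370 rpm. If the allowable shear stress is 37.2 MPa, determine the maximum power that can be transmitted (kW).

J = πd⁴/32 = π(0.0417)⁴/32 = 2.969×10^-7 m⁴.
T_max = τ_allow·J/r = 3.72×10^7 × 2.969×10^-7 / 0.0209 = 529.6 N·m.
ω = 2π·7370/60 = 771.8 rad/s, so P_max = T_max·ω = 4.088×10^5 W.

409 kW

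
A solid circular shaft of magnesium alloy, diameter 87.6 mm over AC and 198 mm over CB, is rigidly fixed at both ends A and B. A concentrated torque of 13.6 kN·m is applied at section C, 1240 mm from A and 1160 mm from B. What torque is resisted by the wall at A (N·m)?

Compatibility: T_A·a/J_AC = T_B·b/J_CB with T_A + T_B = T₀.
J_AC = 5.78×10^-6 m⁴, J_CB = 1.51×10^-4 m⁴, so T_A = T₀·(J_AC/a)/((J_AC/a)+(J_CB/b)) = 470.6 N·m, T_B = 13130 N·m.

471 N·m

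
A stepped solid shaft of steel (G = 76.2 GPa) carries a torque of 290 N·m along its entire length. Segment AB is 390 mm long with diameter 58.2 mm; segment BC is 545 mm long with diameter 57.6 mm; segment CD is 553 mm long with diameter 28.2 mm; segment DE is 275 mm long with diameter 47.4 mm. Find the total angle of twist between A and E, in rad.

0.0392 rad

J_AB = π(0.0582)⁴/32 = 1.13×10^-6 m⁴; J_BC = π(0.0576)⁴/32 = 1.08×10^-6 m⁴; J_CD = π(0.0282)⁴/32 = 6.21×10^-8 m⁴; J_DE = π(0.0474)⁴/32 = 4.96×10^-7 m⁴.
θ = (T/G)·Σ L_i/J_i = (290.0/76.2×10⁹)·(0.390/1.13×10^-6 + 0.545/1.08×10^-6 + 0.553/6.21×10^-8 + 0.275/4.96×10^-7) = 0.03925 rad.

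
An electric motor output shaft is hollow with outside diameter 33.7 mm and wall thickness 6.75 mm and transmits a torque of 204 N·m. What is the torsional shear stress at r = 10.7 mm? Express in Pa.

J = π(d_o⁴ − d_i⁴)/32 = π(0.0337⁴ − 0.0202⁴)/32 = 1.103×10^-7 m⁴.
Shear stress varies linearly with radius: τ = T·r/J = 204.0 × 0.0107 / 1.103×10^-7 = 1.979×10^7 Pa.

1.98e7 Pa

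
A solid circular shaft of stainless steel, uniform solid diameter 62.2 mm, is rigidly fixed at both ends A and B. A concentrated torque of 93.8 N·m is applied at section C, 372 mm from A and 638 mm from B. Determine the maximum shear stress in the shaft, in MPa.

1.25 MPa

With uniform GJ and both ends fixed, compatibility θ_AC = θ_CB gives T_A·a = T_B·b, together with T_A + T_B = T₀.
T_A = T₀·b/(a+b) = 93.80·638/1010 = 59.25 N·m; T_B = 34.55 N·m.
τ in each portion: τ_AC = 1.25×10^6 Pa, τ_CB = 7.31×10^5 Pa; maximum is in AC.
τ_max = T_AC·r/J = 59.25·0.0311/1.47×10^-6 = 1.254×10^6 Pa.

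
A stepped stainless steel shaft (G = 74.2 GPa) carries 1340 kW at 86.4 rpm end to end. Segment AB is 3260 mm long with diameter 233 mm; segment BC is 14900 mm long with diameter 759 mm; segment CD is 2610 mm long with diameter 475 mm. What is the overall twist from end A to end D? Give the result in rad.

ω = 2π·86.4/60 = 9.048 rad/s, so T = P/ω = 1340×10³ / 9.048 = 148100 N·m.
J_AB = π(0.233)⁴/32 = 2.89×10^-4 m⁴; J_BC = π(0.759)⁴/32 = 0.0326 m⁴; J_CD = π(0.475)⁴/32 = 5.00×10^-3 m⁴.
θ = (T/G)·Σ L_i/J_i = (148100/74.2×10⁹)·(3.26/2.89×10^-4 + 14.9/0.0326 + 2.61/5.00×10^-3) = 0.02444 rad.

0.0244 rad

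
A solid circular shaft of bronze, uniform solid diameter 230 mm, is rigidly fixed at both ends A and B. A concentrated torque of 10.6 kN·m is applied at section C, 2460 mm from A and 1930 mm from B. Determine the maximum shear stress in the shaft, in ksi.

With uniform GJ and both ends fixed, compatibility θ_AC = θ_CB gives T_A·a = T_B·b, together with T_A + T_B = T₀.
T_A = T₀·b/(a+b) = 10600·1930/4390 = 4660 N·m; T_B = 5940 N·m.
τ in each portion: τ_AC = 1.95×10^6 Pa, τ_CB = 2.49×10^6 Pa; maximum is in CB.
τ_max = T_CB·r/J = 5940·0.115/2.75×10^-4 = 2.486×10^6 Pa.

0.361 ksi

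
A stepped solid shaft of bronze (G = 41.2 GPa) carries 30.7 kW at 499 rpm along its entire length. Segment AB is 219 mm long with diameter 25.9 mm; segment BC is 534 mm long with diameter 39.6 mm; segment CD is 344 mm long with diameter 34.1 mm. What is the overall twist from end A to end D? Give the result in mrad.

139 mrad

ω = 2π·499/60 = 52.26 rad/s, so T = P/ω = 30.7×10³ / 52.26 = 587.5 N·m.
J_AB = π(0.0259)⁴/32 = 4.42×10^-8 m⁴; J_BC = π(0.0396)⁴/32 = 2.41×10^-7 m⁴; J_CD = π(0.0341)⁴/32 = 1.33×10^-7 m⁴.
θ = (T/G)·Σ L_i/J_i = (587.5/41.2×10⁹)·(0.219/4.42×10^-8 + 0.534/2.41×10^-7 + 0.344/1.33×10^-7) = 0.1392 rad.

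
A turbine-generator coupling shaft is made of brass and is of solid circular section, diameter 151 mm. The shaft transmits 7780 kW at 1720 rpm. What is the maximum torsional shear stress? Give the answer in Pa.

ω = 2π·1720/60 = 180.1 rad/s, so T = P/ω = 7780×10³ / 180.1 = 43190 N·m.
J = πd⁴/32 = π(0.151)⁴/32 = 5.104×10^-5 m⁴.
τ_max = T·r/J = 43190 × 0.0755 / 5.104×10^-5 = 6.389×10^7 Pa.

6.39e7 Pa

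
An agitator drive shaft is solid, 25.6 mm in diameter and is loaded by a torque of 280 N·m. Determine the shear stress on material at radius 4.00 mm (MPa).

26.6 MPa

J = πd⁴/32 = π(0.0256)⁴/32 = 4.217×10^-8 m⁴.
Shear stress varies linearly with radius: τ = T·r/J = 280.0 × 0.00400 / 4.217×10^-8 = 2.656×10^7 Pa.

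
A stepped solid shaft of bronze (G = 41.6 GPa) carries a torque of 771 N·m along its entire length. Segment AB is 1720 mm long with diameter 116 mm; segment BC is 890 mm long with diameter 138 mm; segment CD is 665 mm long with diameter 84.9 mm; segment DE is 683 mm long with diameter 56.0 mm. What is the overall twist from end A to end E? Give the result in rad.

J_AB = π(0.116)⁴/32 = 1.78×10^-5 m⁴; J_BC = π(0.138)⁴/32 = 3.56×10^-5 m⁴; J_CD = π(0.0849)⁴/32 = 5.10×10^-6 m⁴; J_DE = π(0.0560)⁴/32 = 9.65×10^-7 m⁴.
θ = (T/G)·Σ L_i/J_i = (771.0/41.6×10⁹)·(1.72/1.78×10^-5 + 0.890/3.56×10^-5 + 0.665/5.10×10^-6 + 0.683/9.65×10^-7) = 0.01778 rad.

0.0178 rad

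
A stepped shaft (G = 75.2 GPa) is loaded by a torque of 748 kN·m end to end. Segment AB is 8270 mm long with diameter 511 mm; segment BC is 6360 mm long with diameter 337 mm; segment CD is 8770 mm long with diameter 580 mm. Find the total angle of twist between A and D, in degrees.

4.02°

J_AB = π(0.511)⁴/32 = 6.69×10^-3 m⁴; J_BC = π(0.337)⁴/32 = 1.27×10^-3 m⁴; J_CD = π(0.580)⁴/32 = 0.0111 m⁴.
θ = (T/G)·Σ L_i/J_i = (748000/75.2×10⁹)·(8.27/6.69×10^-3 + 6.36/1.27×10^-3 + 8.77/0.0111) = 0.07010 rad.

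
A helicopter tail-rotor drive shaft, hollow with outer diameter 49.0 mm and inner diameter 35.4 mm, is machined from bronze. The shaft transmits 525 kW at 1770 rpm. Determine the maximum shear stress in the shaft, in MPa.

ω = 2π·1770/60 = 185.4 rad/s, so T = P/ω = 525×10³ / 185.4 = 2832 N·m.
J = π(d_o⁴ − d_i⁴)/32 = π(0.0490⁴ − 0.0354⁴)/32 = 4.118×10^-7 m⁴.
τ_max = T·r/J = 2832 × 0.0245 / 4.118×10^-7 = 1.685×10^8 Pa.

169 MPa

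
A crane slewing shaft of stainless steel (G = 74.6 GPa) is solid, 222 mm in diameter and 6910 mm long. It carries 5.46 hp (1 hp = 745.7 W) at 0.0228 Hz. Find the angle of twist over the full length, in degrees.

ω = 2π·0.0228 = 0.1433 rad/s, so T = P/ω = 5.46×745.7 / 0.1433 = 28420 N·m.
J = πd⁴/32 = π(0.222)⁴/32 = 2.385×10^-4 m⁴.
θ = T·L/(G·J) = 28420 × 6.91 / (74.6×10⁹ × 2.385×10^-4) = 0.01104 rad.

0.633°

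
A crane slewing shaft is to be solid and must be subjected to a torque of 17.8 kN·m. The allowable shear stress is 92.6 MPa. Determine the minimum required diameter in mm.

99.3 mm

For a solid shaft τ_max = 16T/(πd³), so d = (16T/(π τ_allow))^(1/3) = (16·17800/(π·9.26×10^7))^(1/3) = 0.09929 m.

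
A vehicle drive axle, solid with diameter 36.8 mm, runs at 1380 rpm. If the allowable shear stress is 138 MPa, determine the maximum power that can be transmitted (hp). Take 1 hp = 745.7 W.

J = πd⁴/32 = π(0.0368)⁴/32 = 1.800×10^-7 m⁴.
T_max = τ_allow·J/r = 1.38×10^8 × 1.800×10^-7 / 0.0184 = 1350 N·m.
ω = 2π·1380/60 = 144.5 rad/s, so P_max = T_max·ω = 1.951×10^5 W.

262 hp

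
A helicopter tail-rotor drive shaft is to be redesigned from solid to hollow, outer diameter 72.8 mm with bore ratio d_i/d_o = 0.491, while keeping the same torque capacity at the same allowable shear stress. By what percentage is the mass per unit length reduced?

21.0 %

Equal τ_max and T ⇒ the solid shaft needs d_s³ = d_o³(1−k⁴), so d_s = 72.8·(1−0.491⁴)^(1/3) = 71.36 mm.
Area ratio A_h/A_s = d_o²(1−k²)/d_s² = (1−k²)/(1−k⁴)^(2/3) = 0.7898.
Mass saving = 1 − 0.7898 = 21.0 %.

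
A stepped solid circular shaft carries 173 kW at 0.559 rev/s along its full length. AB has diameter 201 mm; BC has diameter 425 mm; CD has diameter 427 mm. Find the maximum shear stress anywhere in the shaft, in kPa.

ω = 2π·0.559 = 3.512 rad/s, so T = P/ω = 173×10³ / 3.512 = 49260 N·m.
Under the same torque, τ_max = 16T/(πd³) is largest where d is smallest — segment AB (d = 201 mm).
τ_max = 16·49260/(π·(0.201)³) = 3.089×10^7 Pa.

30900 kPa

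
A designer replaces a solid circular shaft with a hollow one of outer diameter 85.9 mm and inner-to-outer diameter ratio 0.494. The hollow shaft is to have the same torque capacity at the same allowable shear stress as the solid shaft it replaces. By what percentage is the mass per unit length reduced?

Equal τ_max and T ⇒ the solid shaft needs d_s³ = d_o³(1−k⁴), so d_s = 85.9·(1−0.494⁴)^(1/3) = 84.16 mm.
Area ratio A_h/A_s = d_o²(1−k²)/d_s² = (1−k²)/(1−k⁴)^(2/3) = 0.7876.
Mass saving = 1 − 0.7876 = 21.2 %.

21.2 %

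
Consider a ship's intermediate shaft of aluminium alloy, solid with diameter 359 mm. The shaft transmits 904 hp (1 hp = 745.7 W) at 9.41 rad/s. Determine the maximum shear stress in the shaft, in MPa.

7.89 MPa

ω = 9.41 rad/s, so T = P/ω = 904×745.7 / 9.410 = 71640 N·m.
J = πd⁴/32 = π(0.359)⁴/32 = 1.631×10^-3 m⁴.
τ_max = T·r/J = 71640 × 0.179 / 1.631×10^-3 = 7.886×10^6 Pa.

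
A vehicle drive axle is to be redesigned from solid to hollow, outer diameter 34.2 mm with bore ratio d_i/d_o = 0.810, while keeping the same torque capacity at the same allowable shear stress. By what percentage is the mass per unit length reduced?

Equal τ_max and T ⇒ the solid shaft needs d_s³ = d_o³(1−k⁴), so d_s = 34.2·(1−0.810⁴)^(1/3) = 28.35 mm.
Area ratio A_h/A_s = d_o²(1−k²)/d_s² = (1−k²)/(1−k⁴)^(2/3) = 0.5005.
Mass saving = 1 − 0.5005 = 49.9 %.

49.9 %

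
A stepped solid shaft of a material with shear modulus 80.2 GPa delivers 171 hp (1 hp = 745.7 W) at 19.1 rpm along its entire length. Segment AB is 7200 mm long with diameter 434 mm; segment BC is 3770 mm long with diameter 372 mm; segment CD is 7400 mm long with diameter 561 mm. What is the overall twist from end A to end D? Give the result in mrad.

ω = 2π·19.1/60 = 2.000 rad/s, so T = P/ω = 171×745.7 / 2.000 = 63750 N·m.
J_AB = π(0.434)⁴/32 = 3.48×10^-3 m⁴; J_BC = π(0.372)⁴/32 = 1.88×10^-3 m⁴; J_CD = π(0.561)⁴/32 = 9.72×10^-3 m⁴.
θ = (T/G)·Σ L_i/J_i = (63750/80.2×10⁹)·(7.20/3.48×10^-3 + 3.77/1.88×10^-3 + 7.40/9.72×10^-3) = 3.842×10^-3 rad.

3.84 mrad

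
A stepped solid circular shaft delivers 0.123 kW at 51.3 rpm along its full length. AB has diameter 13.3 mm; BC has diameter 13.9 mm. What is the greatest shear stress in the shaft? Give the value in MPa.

49.6 MPa

ω = 2π·51.3/60 = 5.372 rad/s, so T = P/ω = 0.123×10³ / 5.372 = 22.90 N·m.
Under the same torque, τ_max = 16T/(πd³) is largest where d is smallest — segment AB (d = 13.3 mm).
τ_max = 16·22.90/(π·(0.0133)³) = 4.956×10^7 Pa.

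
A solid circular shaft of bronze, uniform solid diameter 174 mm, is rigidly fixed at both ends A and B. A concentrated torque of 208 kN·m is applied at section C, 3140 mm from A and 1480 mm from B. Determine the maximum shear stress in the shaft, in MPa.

137 MPa

With uniform GJ and both ends fixed, compatibility θ_AC = θ_CB gives T_A·a = T_B·b, together with T_A + T_B = T₀.
T_A = T₀·b/(a+b) = 208000·1480/4620 = 66630 N·m; T_B = 141400 N·m.
τ in each portion: τ_AC = 6.44×10^7 Pa, τ_CB = 1.37×10^8 Pa; maximum is in CB.
τ_max = T_CB·r/J = 141400·0.0870/9.00×10^-5 = 1.367×10^8 Pa.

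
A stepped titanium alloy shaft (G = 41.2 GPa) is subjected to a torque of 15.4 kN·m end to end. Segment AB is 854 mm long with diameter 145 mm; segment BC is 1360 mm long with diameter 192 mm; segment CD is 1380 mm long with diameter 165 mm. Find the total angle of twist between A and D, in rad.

J_AB = π(0.145)⁴/32 = 4.34×10^-5 m⁴; J_BC = π(0.192)⁴/32 = 1.33×10^-4 m⁴; J_CD = π(0.165)⁴/32 = 7.28×10^-5 m⁴.
θ = (T/G)·Σ L_i/J_i = (15400/41.2×10⁹)·(0.854/4.34×10^-5 + 1.36/1.33×10^-4 + 1.38/7.28×10^-5) = 0.01825 rad.

0.0183 rad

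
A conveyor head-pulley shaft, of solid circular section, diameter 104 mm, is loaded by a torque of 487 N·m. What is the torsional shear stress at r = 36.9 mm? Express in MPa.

J = πd⁴/32 = π(0.104)⁴/32 = 1.149×10^-5 m⁴.
Shear stress varies linearly with radius: τ = T·r/J = 487.0 × 0.0369 / 1.149×10^-5 = 1.565×10^6 Pa.

1.56 MPa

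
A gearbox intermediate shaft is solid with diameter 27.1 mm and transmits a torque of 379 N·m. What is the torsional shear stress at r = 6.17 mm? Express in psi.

J = πd⁴/32 = π(0.0271)⁴/32 = 5.295×10^-8 m⁴.
Shear stress varies linearly with radius: τ = T·r/J = 379.0 × 0.00617 / 5.295×10^-8 = 4.416×10^7 Pa.

6410 psi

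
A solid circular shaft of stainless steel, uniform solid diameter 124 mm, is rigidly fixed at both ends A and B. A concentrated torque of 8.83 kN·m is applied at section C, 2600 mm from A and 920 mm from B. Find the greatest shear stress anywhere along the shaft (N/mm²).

With uniform GJ and both ends fixed, compatibility θ_AC = θ_CB gives T_A·a = T_B·b, together with T_A + T_B = T₀.
T_A = T₀·b/(a+b) = 8830·920/3520 = 2308 N·m; T_B = 6522 N·m.
τ in each portion: τ_AC = 6.16×10^6 Pa, τ_CB = 1.74×10^7 Pa; maximum is in CB.
τ_max = T_CB·r/J = 6522·0.0620/2.32×10^-5 = 1.742×10^7 Pa.

17.4 N/mm²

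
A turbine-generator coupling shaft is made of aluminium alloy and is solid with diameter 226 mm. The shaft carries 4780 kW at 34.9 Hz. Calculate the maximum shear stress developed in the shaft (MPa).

9.62 MPa

ω = 2π·34.9 = 219.3 rad/s, so T = P/ω = 4780×10³ / 219.3 = 21800 N·m.
J = πd⁴/32 = π(0.226)⁴/32 = 2.561×10^-4 m⁴.
τ_max = T·r/J = 21800 × 0.113 / 2.561×10^-4 = 9.618×10^6 Pa.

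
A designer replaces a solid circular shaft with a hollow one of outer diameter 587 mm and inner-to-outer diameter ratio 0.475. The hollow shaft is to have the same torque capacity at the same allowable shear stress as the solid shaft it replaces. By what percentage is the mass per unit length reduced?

Equal τ_max and T ⇒ the solid shaft needs d_s³ = d_o³(1−k⁴), so d_s = 587·(1−0.475⁴)^(1/3) = 576.9 mm.
Area ratio A_h/A_s = d_o²(1−k²)/d_s² = (1−k²)/(1−k⁴)^(2/3) = 0.8018.
Mass saving = 1 − 0.8018 = 19.8 %.

19.8 %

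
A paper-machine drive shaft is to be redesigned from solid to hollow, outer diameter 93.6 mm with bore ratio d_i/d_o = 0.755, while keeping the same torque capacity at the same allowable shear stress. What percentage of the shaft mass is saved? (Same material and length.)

Equal τ_max and T ⇒ the solid shaft needs d_s³ = d_o³(1−k⁴), so d_s = 93.6·(1−0.755⁴)^(1/3) = 82.11 mm.
Area ratio A_h/A_s = d_o²(1−k²)/d_s² = (1−k²)/(1−k⁴)^(2/3) = 0.5587.
Mass saving = 1 − 0.5587 = 44.1 %.

44.1 %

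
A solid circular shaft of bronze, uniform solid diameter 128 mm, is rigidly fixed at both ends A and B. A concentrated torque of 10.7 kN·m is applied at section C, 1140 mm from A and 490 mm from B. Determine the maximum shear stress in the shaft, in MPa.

18.2 MPa

With uniform GJ and both ends fixed, compatibility θ_AC = θ_CB gives T_A·a = T_B·b, together with T_A + T_B = T₀.
T_A = T₀·b/(a+b) = 10700·490/1630 = 3217 N·m; T_B = 7483 N·m.
τ in each portion: τ_AC = 7.81×10^6 Pa, τ_CB = 1.82×10^7 Pa; maximum is in CB.
τ_max = T_CB·r/J = 7483·0.0640/2.64×10^-5 = 1.817×10^7 Pa.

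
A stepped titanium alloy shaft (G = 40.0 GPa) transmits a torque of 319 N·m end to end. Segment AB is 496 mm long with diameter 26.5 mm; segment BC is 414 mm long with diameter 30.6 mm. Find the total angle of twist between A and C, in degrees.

6.88°

J_AB = π(0.0265)⁴/32 = 4.84×10^-8 m⁴; J_BC = π(0.0306)⁴/32 = 8.61×10^-8 m⁴.
θ = (T/G)·Σ L_i/J_i = (319.0/40.0×10⁹)·(0.496/4.84×10^-8 + 0.414/8.61×10^-8) = 0.1201 rad.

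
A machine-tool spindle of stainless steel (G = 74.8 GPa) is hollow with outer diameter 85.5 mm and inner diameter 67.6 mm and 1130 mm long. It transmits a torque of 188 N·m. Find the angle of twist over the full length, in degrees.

0.0509°

J = π(d_o⁴ − d_i⁴)/32 = π(0.0855⁴ − 0.0676⁴)/32 = 3.196×10^-6 m⁴.
θ = T·L/(G·J) = 188.0 × 1.13 / (74.8×10⁹ × 3.196×10^-6) = 8.886×10^-4 rad.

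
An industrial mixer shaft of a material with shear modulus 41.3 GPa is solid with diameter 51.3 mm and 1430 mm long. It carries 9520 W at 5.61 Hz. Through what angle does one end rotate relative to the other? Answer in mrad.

ω = 2π·5.61 = 35.25 rad/s, so T = P/ω = 9520 / 35.25 = 270.1 N·m.
J = πd⁴/32 = π(0.0513)⁴/32 = 6.799×10^-7 m⁴.
θ = T·L/(G·J) = 270.1 × 1.43 / (41.3×10⁹ × 6.799×10^-7) = 0.01375 rad.

13.8 mrad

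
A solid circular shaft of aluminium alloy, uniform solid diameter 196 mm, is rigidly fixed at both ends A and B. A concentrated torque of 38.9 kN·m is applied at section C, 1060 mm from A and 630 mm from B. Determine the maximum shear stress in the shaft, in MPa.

With uniform GJ and both ends fixed, compatibility θ_AC = θ_CB gives T_A·a = T_B·b, together with T_A + T_B = T₀.
T_A = T₀·b/(a+b) = 38900·630/1690 = 14500 N·m; T_B = 24400 N·m.
τ in each portion: τ_AC = 9.81×10^6 Pa, τ_CB = 1.65×10^7 Pa; maximum is in CB.
τ_max = T_CB·r/J = 24400·0.0980/1.45×10^-4 = 1.650×10^7 Pa.

16.5 MPa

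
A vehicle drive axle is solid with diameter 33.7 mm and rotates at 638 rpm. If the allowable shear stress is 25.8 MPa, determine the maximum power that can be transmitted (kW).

J = πd⁴/32 = π(0.0337)⁴/32 = 1.266×10^-7 m⁴.
T_max = τ_allow·J/r = 2.58×10^7 × 1.266×10^-7 / 0.0169 = 193.9 N·m.
ω = 2π·638/60 = 66.81 rad/s, so P_max = T_max·ω = 1.295×10^4 W.

13.0 kW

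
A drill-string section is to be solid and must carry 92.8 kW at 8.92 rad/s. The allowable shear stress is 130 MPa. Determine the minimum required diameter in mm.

74.1 mm

ω = 8.92 rad/s, so T = P/ω = 92.8×10³ / 8.920 = 10400 N·m.
For a solid shaft τ_max = 16T/(πd³), so d = (16T/(π τ_allow))^(1/3) = (16·10400/(π·1.30×10^8))^(1/3) = 0.07414 m.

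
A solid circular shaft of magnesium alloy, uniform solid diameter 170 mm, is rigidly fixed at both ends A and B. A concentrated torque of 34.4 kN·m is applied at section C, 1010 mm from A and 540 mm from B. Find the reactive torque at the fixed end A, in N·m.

12000 N·m

With uniform GJ and both ends fixed, compatibility θ_AC = θ_CB gives T_A·a = T_B·b, together with T_A + T_B = T₀.
T_A = T₀·b/(a+b) = 34400·540/1550 = 11980 N·m; T_B = 22420 N·m.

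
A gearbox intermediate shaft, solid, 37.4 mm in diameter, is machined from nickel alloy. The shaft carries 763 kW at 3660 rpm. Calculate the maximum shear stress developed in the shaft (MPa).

194 MPa

ω = 2π·3660/60 = 383.3 rad/s, so T = P/ω = 763×10³ / 383.3 = 1991 N·m.
J = πd⁴/32 = π(0.0374)⁴/32 = 1.921×10^-7 m⁴.
τ_max = T·r/J = 1991 × 0.0187 / 1.921×10^-7 = 1.938×10^8 Pa.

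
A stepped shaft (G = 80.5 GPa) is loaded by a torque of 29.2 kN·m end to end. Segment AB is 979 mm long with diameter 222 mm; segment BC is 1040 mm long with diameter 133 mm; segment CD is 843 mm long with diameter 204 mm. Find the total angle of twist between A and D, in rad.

J_AB = π(0.222)⁴/32 = 2.38×10^-4 m⁴; J_BC = π(0.133)⁴/32 = 3.07×10^-5 m⁴; J_CD = π(0.204)⁴/32 = 1.70×10^-4 m⁴.
θ = (T/G)·Σ L_i/J_i = (29200/80.5×10⁹)·(0.979/2.38×10^-4 + 1.04/3.07×10^-5 + 0.843/1.70×10^-4) = 0.01557 rad.

0.0156 rad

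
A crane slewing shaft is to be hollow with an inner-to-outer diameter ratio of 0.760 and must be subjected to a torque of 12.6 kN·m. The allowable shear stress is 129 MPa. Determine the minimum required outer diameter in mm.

For a hollow shaft with d_i/d_o = 0.760: τ_max = 16T/(π d_o³ (1−k⁴)), so d_o = [16T/(π τ_allow (1−k⁴))]^(1/3) = [16·12600/(π·1.29×10^8·0.6664)]^(1/3) = 0.09071 m.

90.7 mm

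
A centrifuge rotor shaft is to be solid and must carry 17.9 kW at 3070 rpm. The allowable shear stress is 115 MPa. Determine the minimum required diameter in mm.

13.5 mm

ω = 2π·3070/60 = 321.5 rad/s, so T = P/ω = 17.9×10³ / 321.5 = 55.68 N·m.
For a solid shaft τ_max = 16T/(πd³), so d = (16T/(π τ_allow))^(1/3) = (16·55.68/(π·1.15×10^8))^(1/3) = 0.01351 m.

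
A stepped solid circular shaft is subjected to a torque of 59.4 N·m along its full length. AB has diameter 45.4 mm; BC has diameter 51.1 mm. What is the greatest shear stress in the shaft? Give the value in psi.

469 psi

Under the same torque, τ_max = 16T/(πd³) is largest where d is smallest — segment AB (d = 45.4 mm).
τ_max = 16·59.40/(π·(0.0454)³) = 3.233×10^6 Pa.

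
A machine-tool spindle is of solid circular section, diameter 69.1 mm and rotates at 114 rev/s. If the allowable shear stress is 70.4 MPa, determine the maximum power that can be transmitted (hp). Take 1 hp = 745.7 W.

4380 hp

J = πd⁴/32 = π(0.0691)⁴/32 = 2.238×10^-6 m⁴.
T_max = τ_allow·J/r = 7.04×10^7 × 2.238×10^-6 / 0.0345 = 4561 N·m.
ω = 2π·114 = 716.3 rad/s, so P_max = T_max·ω = 3.267×10^6 W.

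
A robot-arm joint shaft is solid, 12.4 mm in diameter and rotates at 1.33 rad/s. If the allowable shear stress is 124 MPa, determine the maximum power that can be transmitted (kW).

0.0617 kW

J = πd⁴/32 = π(0.0124)⁴/32 = 2.321×10^-9 m⁴.
T_max = τ_allow·J/r = 1.24×10^8 × 2.321×10^-9 / 0.00620 = 46.42 N·m.
ω = 1.33 rad/s, so P_max = T_max·ω = 61.74 W.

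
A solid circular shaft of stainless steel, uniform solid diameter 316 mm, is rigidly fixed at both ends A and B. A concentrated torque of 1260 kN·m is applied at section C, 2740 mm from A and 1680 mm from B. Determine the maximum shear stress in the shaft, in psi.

With uniform GJ and both ends fixed, compatibility θ_AC = θ_CB gives T_A·a = T_B·b, together with T_A + T_B = T₀.
T_A = T₀·b/(a+b) = 1.260e6·1680/4420 = 478900 N·m; T_B = 781100 N·m.
τ in each portion: τ_AC = 7.73×10^7 Pa, τ_CB = 1.26×10^8 Pa; maximum is in CB.
τ_max = T_CB·r/J = 781100·0.158/9.79×10^-4 = 1.261×10^8 Pa.

18300 psi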